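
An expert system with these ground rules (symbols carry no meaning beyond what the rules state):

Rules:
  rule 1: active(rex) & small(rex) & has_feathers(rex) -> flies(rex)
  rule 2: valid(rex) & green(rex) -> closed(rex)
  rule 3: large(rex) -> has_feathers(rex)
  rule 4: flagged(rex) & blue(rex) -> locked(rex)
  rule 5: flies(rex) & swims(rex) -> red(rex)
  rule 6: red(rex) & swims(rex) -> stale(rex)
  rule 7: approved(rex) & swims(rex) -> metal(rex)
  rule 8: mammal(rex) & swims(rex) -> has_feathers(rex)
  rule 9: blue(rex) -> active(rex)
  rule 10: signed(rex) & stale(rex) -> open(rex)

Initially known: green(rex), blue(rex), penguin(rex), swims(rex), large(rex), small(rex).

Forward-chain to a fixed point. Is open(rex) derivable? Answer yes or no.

no

Round 1: rule 3 [large(rex) -> has_feathers(rex)]; rule 9 [blue(rex) -> active(rex)]. Adds has_feathers(rex), active(rex).
Round 2: rule 1 [active(rex) & small(rex) & has_feathers(rex) -> flies(rex)]. Adds flies(rex).
Round 3: rule 5 [flies(rex) & swims(rex) -> red(rex)]. Adds red(rex).
Round 4: rule 6 [red(rex) & swims(rex) -> stale(rex)]. Adds stale(rex).
Fixed point reached. open(rex) is concluded only by rule 10; rule 10 needs signed(rex) (never derived).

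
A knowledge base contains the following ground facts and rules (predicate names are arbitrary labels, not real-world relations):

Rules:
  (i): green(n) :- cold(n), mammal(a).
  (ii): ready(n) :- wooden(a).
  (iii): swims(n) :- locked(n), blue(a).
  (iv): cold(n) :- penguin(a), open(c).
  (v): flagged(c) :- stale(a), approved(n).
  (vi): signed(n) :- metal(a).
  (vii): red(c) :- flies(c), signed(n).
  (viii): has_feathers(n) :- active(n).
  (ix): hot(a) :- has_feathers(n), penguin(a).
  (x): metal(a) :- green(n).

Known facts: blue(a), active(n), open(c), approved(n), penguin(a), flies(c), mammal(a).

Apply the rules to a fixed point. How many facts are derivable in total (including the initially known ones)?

14

[1] (iv) [cold(n) :- penguin(a), open(c).]; (viii) [has_feathers(n) :- active(n).]. ⇒ new: cold(n), has_feathers(n).
[2] (i) [green(n) :- cold(n), mammal(a).]; (ix) [hot(a) :- has_feathers(n), penguin(a).]. ⇒ new: green(n), hot(a).
[3] (x) [metal(a) :- green(n).]. ⇒ new: metal(a).
[4] (vi) [signed(n) :- metal(a).]. ⇒ new: signed(n).
[5] (vii) [red(c) :- flies(c), signed(n).]. ⇒ new: red(c).
Closure: {active(n), approved(n), blue(a), cold(n), flies(c), green(n), has_feathers(n), hot(a), mammal(a), metal(a), open(c), penguin(a), red(c), signed(n)} — 14 facts.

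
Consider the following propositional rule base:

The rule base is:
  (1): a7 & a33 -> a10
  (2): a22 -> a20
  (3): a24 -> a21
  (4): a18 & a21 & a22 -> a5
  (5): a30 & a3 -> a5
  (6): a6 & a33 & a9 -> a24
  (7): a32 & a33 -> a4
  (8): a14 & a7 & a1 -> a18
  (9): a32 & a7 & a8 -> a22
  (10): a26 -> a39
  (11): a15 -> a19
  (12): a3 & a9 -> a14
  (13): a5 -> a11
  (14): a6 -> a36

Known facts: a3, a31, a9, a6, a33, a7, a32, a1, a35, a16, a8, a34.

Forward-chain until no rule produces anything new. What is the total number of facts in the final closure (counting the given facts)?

Round 1: (1) [a7 & a33 -> a10]; (6) [a6 & a33 & a9 -> a24]; (7) [a32 & a33 -> a4]; (9) [a32 & a7 & a8 -> a22]; (12) [a3 & a9 -> a14]; (14) [a6 -> a36]. Adds a10, a24, a4, a22, a14, a36.
Round 2: (2) [a22 -> a20]; (3) [a24 -> a21]; (8) [a14 & a7 & a1 -> a18]. Adds a20, a21, a18.
Round 3: (4) [a18 & a21 & a22 -> a5]. Adds a5.
Round 4: (13) [a5 -> a11]. Adds a11.
Closure: {a1, a10, a11, a14, a16, a18, a20, a21, a22, a24, a3, a31, a32, a33, a34, a35, a36, a4, a5, a6, a7, a8, a9} — 23 facts.

23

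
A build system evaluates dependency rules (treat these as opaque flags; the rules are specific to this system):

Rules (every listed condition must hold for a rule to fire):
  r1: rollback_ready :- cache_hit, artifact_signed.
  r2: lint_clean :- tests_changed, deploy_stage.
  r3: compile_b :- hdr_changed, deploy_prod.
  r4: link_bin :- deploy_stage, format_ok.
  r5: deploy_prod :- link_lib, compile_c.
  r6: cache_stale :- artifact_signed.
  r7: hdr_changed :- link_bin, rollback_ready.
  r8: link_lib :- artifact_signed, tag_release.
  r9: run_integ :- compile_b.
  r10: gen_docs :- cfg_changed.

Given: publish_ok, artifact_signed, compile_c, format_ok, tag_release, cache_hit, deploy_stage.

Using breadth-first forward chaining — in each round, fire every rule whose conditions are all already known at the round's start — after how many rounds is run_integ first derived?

4

Round 1: r1 [rollback_ready :- cache_hit, artifact_signed.]; r4 [link_bin :- deploy_stage, format_ok.]; r6 [cache_stale :- artifact_signed.]; r8 [link_lib :- artifact_signed, tag_release.]. New: rollback_ready, link_bin, cache_stale, link_lib.
Round 2: r5 [deploy_prod :- link_lib, compile_c.]; r7 [hdr_changed :- link_bin, rollback_ready.]. New: deploy_prod, hdr_changed.
Round 3: r3 [compile_b :- hdr_changed, deploy_prod.]. New: compile_b.
Round 4: r9 [run_integ :- compile_b.]. New: run_integ.
run_integ first appears in round 4.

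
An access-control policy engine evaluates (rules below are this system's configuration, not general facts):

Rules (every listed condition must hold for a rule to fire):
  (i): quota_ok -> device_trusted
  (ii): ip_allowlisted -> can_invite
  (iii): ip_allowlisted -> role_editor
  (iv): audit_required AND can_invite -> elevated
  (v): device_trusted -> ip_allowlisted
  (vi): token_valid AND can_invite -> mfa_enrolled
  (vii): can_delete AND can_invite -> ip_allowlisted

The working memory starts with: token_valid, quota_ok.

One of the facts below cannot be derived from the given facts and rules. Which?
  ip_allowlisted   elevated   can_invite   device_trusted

Round 1 fires (i), giving device_trusted.
Round 2 fires (v), giving ip_allowlisted.
Round 3 fires (ii), (iii), giving can_invite, role_editor.
Round 4 fires (vi), giving mfa_enrolled.
Derived: can_invite (round 3), ip_allowlisted (round 2), device_trusted (round 1). elevated never appears in any round.

elevated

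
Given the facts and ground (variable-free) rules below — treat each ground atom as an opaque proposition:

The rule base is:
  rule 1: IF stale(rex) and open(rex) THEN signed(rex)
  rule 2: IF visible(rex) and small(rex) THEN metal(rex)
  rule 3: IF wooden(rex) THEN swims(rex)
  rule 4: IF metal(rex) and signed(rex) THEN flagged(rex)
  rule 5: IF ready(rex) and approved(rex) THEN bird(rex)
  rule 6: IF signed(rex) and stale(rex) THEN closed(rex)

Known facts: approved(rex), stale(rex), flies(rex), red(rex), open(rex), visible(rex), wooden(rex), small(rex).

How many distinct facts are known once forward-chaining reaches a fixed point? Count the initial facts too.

13

Round 1: rule 1 [IF stale(rex) and open(rex) THEN signed(rex)]; rule 2 [IF visible(rex) and small(rex) THEN metal(rex)]; rule 3 [IF wooden(rex) THEN swims(rex)]. Adds signed(rex), metal(rex), swims(rex).
Round 2: rule 4 [IF metal(rex) and signed(rex) THEN flagged(rex)]; rule 6 [IF signed(rex) and stale(rex) THEN closed(rex)]. Adds flagged(rex), closed(rex).
Closure: {approved(rex), closed(rex), flagged(rex), flies(rex), metal(rex), open(rex), red(rex), signed(rex), small(rex), stale(rex), swims(rex), visible(rex), wooden(rex)} — 13 facts.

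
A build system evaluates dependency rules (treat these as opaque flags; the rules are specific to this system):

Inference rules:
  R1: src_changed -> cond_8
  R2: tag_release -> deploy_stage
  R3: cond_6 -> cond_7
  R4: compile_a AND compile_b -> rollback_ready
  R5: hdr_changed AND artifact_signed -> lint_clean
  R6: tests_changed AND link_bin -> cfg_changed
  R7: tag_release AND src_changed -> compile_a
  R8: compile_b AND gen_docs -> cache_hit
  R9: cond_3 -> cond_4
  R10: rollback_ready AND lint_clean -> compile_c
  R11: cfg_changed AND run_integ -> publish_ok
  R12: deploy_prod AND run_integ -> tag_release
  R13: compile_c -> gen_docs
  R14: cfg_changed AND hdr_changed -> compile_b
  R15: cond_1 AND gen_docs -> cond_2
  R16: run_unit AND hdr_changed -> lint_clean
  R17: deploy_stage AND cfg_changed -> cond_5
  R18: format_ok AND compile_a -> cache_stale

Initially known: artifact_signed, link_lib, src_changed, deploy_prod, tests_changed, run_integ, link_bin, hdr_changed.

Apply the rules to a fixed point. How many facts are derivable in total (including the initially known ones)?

21

Round 1: R1 [src_changed -> cond_8]; R5 [hdr_changed AND artifact_signed -> lint_clean]; R6 [tests_changed AND link_bin -> cfg_changed]; R12 [deploy_prod AND run_integ -> tag_release]. Adds cond_8, lint_clean, cfg_changed, tag_release.
Round 2: R2 [tag_release -> deploy_stage]; R7 [tag_release AND src_changed -> compile_a]; R11 [cfg_changed AND run_integ -> publish_ok]; R14 [cfg_changed AND hdr_changed -> compile_b]. Adds deploy_stage, compile_a, publish_ok, compile_b.
Round 3: R4 [compile_a AND compile_b -> rollback_ready]; R17 [deploy_stage AND cfg_changed -> cond_5]. Adds rollback_ready, cond_5.
Round 4: R10 [rollback_ready AND lint_clean -> compile_c]. Adds compile_c.
Round 5: R13 [compile_c -> gen_docs]. Adds gen_docs.
Round 6: R8 [compile_b AND gen_docs -> cache_hit]. Adds cache_hit.
Closure: {artifact_signed, cache_hit, cfg_changed, compile_a, compile_b, compile_c, cond_5, cond_8, deploy_prod, deploy_stage, gen_docs, hdr_changed, link_bin, link_lib, lint_clean, publish_ok, rollback_ready, run_integ, src_changed, tag_release, tests_changed} — 21 facts.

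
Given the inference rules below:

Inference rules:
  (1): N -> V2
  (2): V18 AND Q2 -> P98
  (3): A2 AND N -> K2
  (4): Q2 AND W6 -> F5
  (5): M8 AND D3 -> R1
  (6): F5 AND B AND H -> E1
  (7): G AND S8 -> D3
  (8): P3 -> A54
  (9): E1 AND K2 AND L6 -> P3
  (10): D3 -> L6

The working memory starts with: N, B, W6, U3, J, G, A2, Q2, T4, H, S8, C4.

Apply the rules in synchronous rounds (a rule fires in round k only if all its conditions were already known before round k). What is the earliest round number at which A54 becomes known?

4

Round 1: (1) [N -> V2]; (3) [A2 AND N -> K2]; (4) [Q2 AND W6 -> F5]; (7) [G AND S8 -> D3]. Adds V2, K2, F5, D3.
Round 2: (6) [F5 AND B AND H -> E1]; (10) [D3 -> L6]. Adds E1, L6.
Round 3: (9) [E1 AND K2 AND L6 -> P3]. Adds P3.
Round 4: (8) [P3 -> A54]. Adds A54.
A54 first appears in round 4.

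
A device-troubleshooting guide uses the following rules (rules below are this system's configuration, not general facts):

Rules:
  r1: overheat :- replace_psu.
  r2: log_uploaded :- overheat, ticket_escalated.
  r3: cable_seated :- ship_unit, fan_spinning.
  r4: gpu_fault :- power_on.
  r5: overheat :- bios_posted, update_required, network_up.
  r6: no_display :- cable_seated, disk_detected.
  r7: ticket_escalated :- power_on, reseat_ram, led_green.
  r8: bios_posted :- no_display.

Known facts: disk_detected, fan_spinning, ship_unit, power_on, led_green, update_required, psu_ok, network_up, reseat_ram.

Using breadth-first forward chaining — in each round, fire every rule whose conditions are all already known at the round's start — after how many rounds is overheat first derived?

[1] r3 [cable_seated :- ship_unit, fan_spinning.]; r4 [gpu_fault :- power_on.]; r7 [ticket_escalated :- power_on, reseat_ram, led_green.]. ⇒ new: cable_seated, gpu_fault, ticket_escalated.
[2] r6 [no_display :- cable_seated, disk_detected.]. ⇒ new: no_display.
[3] r8 [bios_posted :- no_display.]. ⇒ new: bios_posted.
[4] r5 [overheat :- bios_posted, update_required, network_up.]. ⇒ new: overheat.
overheat first appears in round 4.

4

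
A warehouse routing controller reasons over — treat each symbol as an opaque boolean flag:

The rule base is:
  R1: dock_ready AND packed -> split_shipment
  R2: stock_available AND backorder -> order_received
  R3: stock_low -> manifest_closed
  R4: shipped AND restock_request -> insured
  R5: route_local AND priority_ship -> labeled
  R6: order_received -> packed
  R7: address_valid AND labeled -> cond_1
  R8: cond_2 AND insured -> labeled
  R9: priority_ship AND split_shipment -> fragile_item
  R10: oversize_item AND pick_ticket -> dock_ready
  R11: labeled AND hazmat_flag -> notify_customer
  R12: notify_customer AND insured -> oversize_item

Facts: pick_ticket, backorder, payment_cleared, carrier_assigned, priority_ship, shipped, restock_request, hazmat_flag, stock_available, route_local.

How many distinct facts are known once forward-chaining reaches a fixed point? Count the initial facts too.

Round 1 fires R2, R4, R5, giving order_received, insured, labeled.
Round 2 fires R6, R11, giving packed, notify_customer.
Round 3 fires R12, giving oversize_item.
Round 4 fires R10, giving dock_ready.
Round 5 fires R1, giving split_shipment.
Round 6 fires R9, giving fragile_item.
Closure: {backorder, carrier_assigned, dock_ready, fragile_item, hazmat_flag, insured, labeled, notify_customer, order_received, oversize_item, packed, payment_cleared, pick_ticket, priority_ship, restock_request, route_local, shipped, split_shipment, stock_available} — 19 facts.

19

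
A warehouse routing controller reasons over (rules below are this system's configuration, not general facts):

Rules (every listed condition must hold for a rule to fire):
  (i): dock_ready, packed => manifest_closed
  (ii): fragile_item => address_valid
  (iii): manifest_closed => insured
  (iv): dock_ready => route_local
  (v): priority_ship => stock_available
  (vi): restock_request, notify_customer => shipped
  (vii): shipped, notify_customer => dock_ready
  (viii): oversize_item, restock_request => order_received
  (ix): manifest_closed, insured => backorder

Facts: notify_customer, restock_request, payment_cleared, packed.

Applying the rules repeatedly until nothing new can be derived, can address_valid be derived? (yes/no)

Round 1 — (vi), derive shipped.
Round 2 — (vii), derive dock_ready.
Round 3 — (i), (iv), derive manifest_closed, route_local.
Round 4 — (iii), derive insured.
Round 5 — (ix), derive backorder.
Fixed point reached. address_valid is concluded only by (ii); (ii) needs fragile_item (never derived).

no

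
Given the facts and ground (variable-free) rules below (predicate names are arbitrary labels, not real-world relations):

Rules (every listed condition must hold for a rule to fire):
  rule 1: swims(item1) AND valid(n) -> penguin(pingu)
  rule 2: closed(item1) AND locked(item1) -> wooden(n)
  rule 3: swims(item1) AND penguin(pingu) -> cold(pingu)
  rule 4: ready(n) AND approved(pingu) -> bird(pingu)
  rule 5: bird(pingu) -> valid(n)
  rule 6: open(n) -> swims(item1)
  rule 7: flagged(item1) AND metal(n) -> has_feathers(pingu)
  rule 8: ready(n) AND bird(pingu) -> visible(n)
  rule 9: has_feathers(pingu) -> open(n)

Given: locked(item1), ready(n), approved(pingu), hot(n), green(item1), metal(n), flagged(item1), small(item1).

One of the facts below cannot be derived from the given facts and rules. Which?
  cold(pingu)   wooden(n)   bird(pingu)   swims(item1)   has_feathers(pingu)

Round 1 fires rule 4, rule 7, giving bird(pingu), has_feathers(pingu).
Round 2 fires rule 5, rule 8, rule 9, giving valid(n), visible(n), open(n).
Round 3 fires rule 6, giving swims(item1).
Round 4 fires rule 1, giving penguin(pingu).
Round 5 fires rule 3, giving cold(pingu).
Derived: has_feathers(pingu) (round 1), bird(pingu) (round 1), swims(item1) (round 3), cold(pingu) (round 5). wooden(n) never appears in any round.

wooden(n)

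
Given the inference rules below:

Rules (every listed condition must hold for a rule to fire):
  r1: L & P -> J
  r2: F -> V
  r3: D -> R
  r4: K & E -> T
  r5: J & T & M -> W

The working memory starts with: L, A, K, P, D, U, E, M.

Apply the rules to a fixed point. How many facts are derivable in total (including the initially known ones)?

[1] r1 [L & P -> J]; r3 [D -> R]; r4 [K & E -> T]. ⇒ new: J, R, T.
[2] r5 [J & T & M -> W]. ⇒ new: W.
Closure: {A, D, E, J, K, L, M, P, R, T, U, W} — 12 facts.

12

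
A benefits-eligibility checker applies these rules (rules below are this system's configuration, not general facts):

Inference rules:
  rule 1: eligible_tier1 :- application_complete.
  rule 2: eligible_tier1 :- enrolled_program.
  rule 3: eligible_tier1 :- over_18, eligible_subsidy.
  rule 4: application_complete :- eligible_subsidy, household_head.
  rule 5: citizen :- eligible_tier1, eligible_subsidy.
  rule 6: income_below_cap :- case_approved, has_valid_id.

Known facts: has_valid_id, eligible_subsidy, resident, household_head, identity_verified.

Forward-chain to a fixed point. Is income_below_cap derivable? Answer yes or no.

Round 1 fires rule 4, giving application_complete.
Round 2 fires rule 1, giving eligible_tier1.
Round 3 fires rule 5, giving citizen.
Fixed point reached. income_below_cap is concluded only by rule 6; rule 6 needs case_approved (never derived).

no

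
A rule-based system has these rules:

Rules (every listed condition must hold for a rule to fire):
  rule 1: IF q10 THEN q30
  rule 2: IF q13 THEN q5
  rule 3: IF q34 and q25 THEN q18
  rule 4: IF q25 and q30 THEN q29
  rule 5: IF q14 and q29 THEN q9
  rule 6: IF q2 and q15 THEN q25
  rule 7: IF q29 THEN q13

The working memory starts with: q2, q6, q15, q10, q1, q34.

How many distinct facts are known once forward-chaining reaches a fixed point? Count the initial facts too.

Round 1 fires rule 1, rule 6, giving q30, q25.
Round 2 fires rule 3, rule 4, giving q18, q29.
Round 3 fires rule 7, giving q13.
Round 4 fires rule 2, giving q5.
Closure: {q1, q10, q13, q15, q18, q2, q25, q29, q30, q34, q5, q6} — 12 facts.

12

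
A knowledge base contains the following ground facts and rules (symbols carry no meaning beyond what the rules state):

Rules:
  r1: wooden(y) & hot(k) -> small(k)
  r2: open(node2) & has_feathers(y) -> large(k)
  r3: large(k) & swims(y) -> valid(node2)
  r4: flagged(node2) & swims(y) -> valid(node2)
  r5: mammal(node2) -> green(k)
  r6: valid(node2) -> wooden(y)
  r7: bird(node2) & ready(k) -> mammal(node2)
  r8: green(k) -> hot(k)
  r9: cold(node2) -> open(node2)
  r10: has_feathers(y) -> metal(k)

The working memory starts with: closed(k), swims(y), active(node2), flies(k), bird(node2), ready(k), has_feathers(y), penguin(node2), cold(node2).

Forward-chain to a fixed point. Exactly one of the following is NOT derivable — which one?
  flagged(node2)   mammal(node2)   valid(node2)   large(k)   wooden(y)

flagged(node2)

Round 1 fires r7, r9, r10, giving mammal(node2), open(node2), metal(k).
Round 2 fires r2, r5, giving large(k), green(k).
Round 3 fires r3, r8, giving valid(node2), hot(k).
Round 4 fires r6, giving wooden(y).
Round 5 fires r1, giving small(k).
Derived: wooden(y) (round 4), mammal(node2) (round 1), large(k) (round 2), valid(node2) (round 3). flagged(node2) never appears in any round.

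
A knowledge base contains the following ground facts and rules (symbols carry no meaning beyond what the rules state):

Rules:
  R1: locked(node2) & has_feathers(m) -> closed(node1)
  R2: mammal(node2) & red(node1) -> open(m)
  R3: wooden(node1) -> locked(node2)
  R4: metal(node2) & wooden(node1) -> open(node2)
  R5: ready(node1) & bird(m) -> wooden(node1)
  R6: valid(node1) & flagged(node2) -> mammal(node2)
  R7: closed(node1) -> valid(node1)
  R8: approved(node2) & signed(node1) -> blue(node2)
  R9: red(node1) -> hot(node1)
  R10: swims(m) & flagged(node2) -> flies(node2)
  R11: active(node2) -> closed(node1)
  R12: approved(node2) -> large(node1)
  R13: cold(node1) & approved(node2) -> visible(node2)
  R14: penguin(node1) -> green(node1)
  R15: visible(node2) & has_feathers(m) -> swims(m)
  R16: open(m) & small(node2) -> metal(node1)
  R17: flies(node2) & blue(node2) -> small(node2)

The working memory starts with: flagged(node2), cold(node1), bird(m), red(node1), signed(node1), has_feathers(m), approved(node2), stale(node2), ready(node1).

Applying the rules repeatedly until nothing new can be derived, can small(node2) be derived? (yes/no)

yes

Round 1: R5 [ready(node1) & bird(m) -> wooden(node1)]; R8 [approved(node2) & signed(node1) -> blue(node2)]; R9 [red(node1) -> hot(node1)]; R12 [approved(node2) -> large(node1)]; R13 [cold(node1) & approved(node2) -> visible(node2)]. Adds wooden(node1), blue(node2), hot(node1), large(node1), visible(node2).
Round 2: R3 [wooden(node1) -> locked(node2)]; R15 [visible(node2) & has_feathers(m) -> swims(m)]. Adds locked(node2), swims(m).
Round 3: R1 [locked(node2) & has_feathers(m) -> closed(node1)]; R10 [swims(m) & flagged(node2) -> flies(node2)]. Adds closed(node1), flies(node2).
Round 4: R7 [closed(node1) -> valid(node1)]; R17 [flies(node2) & blue(node2) -> small(node2)]. Adds valid(node1), small(node2).
Round 5: R6 [valid(node1) & flagged(node2) -> mammal(node2)]. Adds mammal(node2).
Round 6: R2 [mammal(node2) & red(node1) -> open(m)]. Adds open(m).
Round 7: R16 [open(m) & small(node2) -> metal(node1)]. Adds metal(node1).
small(node2) appears in round 4, so it is derivable.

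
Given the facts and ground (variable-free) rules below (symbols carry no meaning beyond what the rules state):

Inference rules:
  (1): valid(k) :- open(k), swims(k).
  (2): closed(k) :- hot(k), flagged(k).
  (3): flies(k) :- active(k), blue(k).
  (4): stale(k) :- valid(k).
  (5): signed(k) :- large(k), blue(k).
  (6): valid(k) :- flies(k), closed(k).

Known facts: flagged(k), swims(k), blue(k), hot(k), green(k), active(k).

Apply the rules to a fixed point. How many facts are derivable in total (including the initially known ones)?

10

Round 1: (2) [closed(k) :- hot(k), flagged(k).]; (3) [flies(k) :- active(k), blue(k).]. New: closed(k), flies(k).
Round 2: (6) [valid(k) :- flies(k), closed(k).]. New: valid(k).
Round 3: (4) [stale(k) :- valid(k).]. New: stale(k).
Closure: {active(k), blue(k), closed(k), flagged(k), flies(k), green(k), hot(k), stale(k), swims(k), valid(k)} — 10 facts.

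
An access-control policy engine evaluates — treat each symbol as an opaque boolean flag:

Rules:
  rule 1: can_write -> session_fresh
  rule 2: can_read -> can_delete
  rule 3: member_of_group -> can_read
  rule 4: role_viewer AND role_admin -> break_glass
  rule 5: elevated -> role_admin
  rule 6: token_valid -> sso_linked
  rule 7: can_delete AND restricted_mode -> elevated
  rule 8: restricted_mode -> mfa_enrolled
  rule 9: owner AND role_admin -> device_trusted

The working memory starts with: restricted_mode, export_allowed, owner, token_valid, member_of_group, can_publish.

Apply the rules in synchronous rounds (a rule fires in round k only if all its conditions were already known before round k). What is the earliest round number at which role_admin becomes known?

4

[1] rule 3 [member_of_group -> can_read]; rule 6 [token_valid -> sso_linked]; rule 8 [restricted_mode -> mfa_enrolled]. ⇒ new: can_read, sso_linked, mfa_enrolled.
[2] rule 2 [can_read -> can_delete]. ⇒ new: can_delete.
[3] rule 7 [can_delete AND restricted_mode -> elevated]. ⇒ new: elevated.
[4] rule 5 [elevated -> role_admin]. ⇒ new: role_admin.
role_admin first appears in round 4.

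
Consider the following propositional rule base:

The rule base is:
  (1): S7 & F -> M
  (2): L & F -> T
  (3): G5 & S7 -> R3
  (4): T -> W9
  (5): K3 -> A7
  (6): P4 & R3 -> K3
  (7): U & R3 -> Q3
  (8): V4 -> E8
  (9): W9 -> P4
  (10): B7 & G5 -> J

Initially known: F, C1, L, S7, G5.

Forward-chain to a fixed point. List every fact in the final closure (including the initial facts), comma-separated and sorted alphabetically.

A7, C1, F, G5, K3, L, M, P4, R3, S7, T, W9

Round 1: (1) [S7 & F -> M]; (2) [L & F -> T]; (3) [G5 & S7 -> R3]. Adds M, T, R3.
Round 2: (4) [T -> W9]. Adds W9.
Round 3: (9) [W9 -> P4]. Adds P4.
Round 4: (6) [P4 & R3 -> K3]. Adds K3.
Round 5: (5) [K3 -> A7]. Adds A7.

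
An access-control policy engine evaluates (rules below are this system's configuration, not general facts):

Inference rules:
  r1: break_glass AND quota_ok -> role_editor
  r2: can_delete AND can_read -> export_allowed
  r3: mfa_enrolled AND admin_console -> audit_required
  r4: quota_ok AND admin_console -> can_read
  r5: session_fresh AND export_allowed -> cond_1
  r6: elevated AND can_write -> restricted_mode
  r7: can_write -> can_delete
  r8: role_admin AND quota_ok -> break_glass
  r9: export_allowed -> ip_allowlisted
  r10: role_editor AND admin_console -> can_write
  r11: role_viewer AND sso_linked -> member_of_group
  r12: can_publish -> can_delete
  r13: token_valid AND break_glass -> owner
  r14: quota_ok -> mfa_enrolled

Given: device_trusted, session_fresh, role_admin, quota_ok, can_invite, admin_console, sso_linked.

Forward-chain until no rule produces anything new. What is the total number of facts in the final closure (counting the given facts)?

Round 1 fires r4, r8, r14, giving can_read, break_glass, mfa_enrolled.
Round 2 fires r1, r3, giving role_editor, audit_required.
Round 3 fires r10, giving can_write.
Round 4 fires r7, giving can_delete.
Round 5 fires r2, giving export_allowed.
Round 6 fires r5, r9, giving cond_1, ip_allowlisted.
Closure: {admin_console, audit_required, break_glass, can_delete, can_invite, can_read, can_write, cond_1, device_trusted, export_allowed, ip_allowlisted, mfa_enrolled, quota_ok, role_admin, role_editor, session_fresh, sso_linked} — 17 facts.

17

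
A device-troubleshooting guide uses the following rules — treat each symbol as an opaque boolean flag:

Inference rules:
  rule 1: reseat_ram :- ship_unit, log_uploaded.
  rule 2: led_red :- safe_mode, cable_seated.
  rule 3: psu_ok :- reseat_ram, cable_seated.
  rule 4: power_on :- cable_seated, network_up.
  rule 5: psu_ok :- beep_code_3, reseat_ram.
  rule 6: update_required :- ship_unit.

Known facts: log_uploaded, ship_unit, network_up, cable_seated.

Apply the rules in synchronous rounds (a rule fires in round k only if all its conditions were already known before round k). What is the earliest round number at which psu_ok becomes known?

2

Round 1: rule 1 [reseat_ram :- ship_unit, log_uploaded.]; rule 4 [power_on :- cable_seated, network_up.]; rule 6 [update_required :- ship_unit.]. New: reseat_ram, power_on, update_required.
Round 2: rule 3 [psu_ok :- reseat_ram, cable_seated.]. New: psu_ok.
psu_ok first appears in round 2.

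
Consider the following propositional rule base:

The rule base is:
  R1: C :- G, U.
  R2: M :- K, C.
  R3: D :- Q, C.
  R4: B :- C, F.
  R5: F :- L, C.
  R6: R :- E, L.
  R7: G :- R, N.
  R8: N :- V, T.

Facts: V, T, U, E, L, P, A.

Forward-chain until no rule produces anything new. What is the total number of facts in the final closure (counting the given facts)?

13

Round 1 — R6, R8, derive R, N.
Round 2 — R7, derive G.
Round 3 — R1, derive C.
Round 4 — R5, derive F.
Round 5 — R4, derive B.
Closure: {A, B, C, E, F, G, L, N, P, R, T, U, V} — 13 facts.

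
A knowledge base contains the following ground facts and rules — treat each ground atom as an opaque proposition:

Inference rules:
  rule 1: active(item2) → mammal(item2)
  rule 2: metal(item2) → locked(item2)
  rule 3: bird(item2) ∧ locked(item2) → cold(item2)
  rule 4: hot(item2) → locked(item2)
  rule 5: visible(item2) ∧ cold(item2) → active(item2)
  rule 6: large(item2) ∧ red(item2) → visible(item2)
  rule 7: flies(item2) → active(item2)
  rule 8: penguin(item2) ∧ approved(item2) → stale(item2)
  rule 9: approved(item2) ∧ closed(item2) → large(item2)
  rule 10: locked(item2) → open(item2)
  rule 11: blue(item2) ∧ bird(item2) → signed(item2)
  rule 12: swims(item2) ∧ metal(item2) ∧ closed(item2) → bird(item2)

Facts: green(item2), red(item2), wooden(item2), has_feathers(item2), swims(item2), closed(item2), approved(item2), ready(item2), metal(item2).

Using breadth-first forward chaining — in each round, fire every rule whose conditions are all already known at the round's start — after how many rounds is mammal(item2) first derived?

Round 1 — rule 2, rule 9, rule 12, derive locked(item2), large(item2), bird(item2).
Round 2 — rule 3, rule 6, rule 10, derive cold(item2), visible(item2), open(item2).
Round 3 — rule 5, derive active(item2).
Round 4 — rule 1, derive mammal(item2).
mammal(item2) first appears in round 4.

4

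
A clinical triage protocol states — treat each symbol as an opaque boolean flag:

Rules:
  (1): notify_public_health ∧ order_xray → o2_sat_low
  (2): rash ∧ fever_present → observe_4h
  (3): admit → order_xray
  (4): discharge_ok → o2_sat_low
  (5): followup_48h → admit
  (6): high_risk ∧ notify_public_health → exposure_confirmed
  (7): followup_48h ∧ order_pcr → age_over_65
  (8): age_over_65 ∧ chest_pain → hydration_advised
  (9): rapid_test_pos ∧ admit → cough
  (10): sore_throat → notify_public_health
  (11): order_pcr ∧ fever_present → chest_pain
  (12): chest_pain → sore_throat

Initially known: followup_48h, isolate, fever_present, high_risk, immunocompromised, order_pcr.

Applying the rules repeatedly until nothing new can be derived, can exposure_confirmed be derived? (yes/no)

Round 1: (5) [followup_48h → admit]; (7) [followup_48h ∧ order_pcr → age_over_65]; (11) [order_pcr ∧ fever_present → chest_pain]. New: admit, age_over_65, chest_pain.
Round 2: (3) [admit → order_xray]; (8) [age_over_65 ∧ chest_pain → hydration_advised]; (12) [chest_pain → sore_throat]. New: order_xray, hydration_advised, sore_throat.
Round 3: (10) [sore_throat → notify_public_health]. New: notify_public_health.
Round 4: (1) [notify_public_health ∧ order_xray → o2_sat_low]; (6) [high_risk ∧ notify_public_health → exposure_confirmed]. New: o2_sat_low, exposure_confirmed.
exposure_confirmed appears in round 4, so it is derivable.

yes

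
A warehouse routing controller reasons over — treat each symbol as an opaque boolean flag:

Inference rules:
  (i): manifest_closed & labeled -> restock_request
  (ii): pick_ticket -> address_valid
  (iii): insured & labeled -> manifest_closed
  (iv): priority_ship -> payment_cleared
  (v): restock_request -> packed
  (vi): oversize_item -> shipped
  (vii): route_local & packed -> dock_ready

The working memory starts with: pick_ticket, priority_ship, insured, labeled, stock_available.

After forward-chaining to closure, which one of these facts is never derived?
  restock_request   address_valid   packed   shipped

Round 1: (ii) [pick_ticket -> address_valid]; (iii) [insured & labeled -> manifest_closed]; (iv) [priority_ship -> payment_cleared]. New: address_valid, manifest_closed, payment_cleared.
Round 2: (i) [manifest_closed & labeled -> restock_request]. New: restock_request.
Round 3: (v) [restock_request -> packed]. New: packed.
Derived: address_valid (round 1), restock_request (round 2), packed (round 3). shipped never appears in any round.

shipped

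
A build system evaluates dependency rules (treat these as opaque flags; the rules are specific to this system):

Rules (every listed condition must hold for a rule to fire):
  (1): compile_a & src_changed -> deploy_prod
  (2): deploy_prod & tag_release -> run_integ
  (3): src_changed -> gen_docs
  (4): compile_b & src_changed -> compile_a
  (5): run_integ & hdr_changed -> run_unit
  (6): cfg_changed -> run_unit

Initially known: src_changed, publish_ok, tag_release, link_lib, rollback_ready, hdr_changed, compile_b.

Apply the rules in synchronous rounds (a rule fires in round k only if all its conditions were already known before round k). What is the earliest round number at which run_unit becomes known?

Round 1 fires (3), (4), giving gen_docs, compile_a.
Round 2 fires (1), giving deploy_prod.
Round 3 fires (2), giving run_integ.
Round 4 fires (5), giving run_unit.
run_unit first appears in round 4.

4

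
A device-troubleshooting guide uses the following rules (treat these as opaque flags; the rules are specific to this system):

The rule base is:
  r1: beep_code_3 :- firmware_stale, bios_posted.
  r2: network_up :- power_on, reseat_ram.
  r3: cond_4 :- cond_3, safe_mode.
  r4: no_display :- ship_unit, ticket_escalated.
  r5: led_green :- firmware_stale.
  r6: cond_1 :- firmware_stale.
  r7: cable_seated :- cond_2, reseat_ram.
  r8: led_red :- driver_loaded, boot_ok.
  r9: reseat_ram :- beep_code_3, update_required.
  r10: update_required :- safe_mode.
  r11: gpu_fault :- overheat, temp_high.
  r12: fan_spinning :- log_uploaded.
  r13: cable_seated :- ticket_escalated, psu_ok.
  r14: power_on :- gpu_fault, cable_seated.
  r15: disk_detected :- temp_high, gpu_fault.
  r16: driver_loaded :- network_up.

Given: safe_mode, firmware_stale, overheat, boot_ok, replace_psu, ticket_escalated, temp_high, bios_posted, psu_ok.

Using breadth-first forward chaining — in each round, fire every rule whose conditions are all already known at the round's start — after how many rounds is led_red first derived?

5

Round 1: r1 [beep_code_3 :- firmware_stale, bios_posted.]; r5 [led_green :- firmware_stale.]; r6 [cond_1 :- firmware_stale.]; r10 [update_required :- safe_mode.]; r11 [gpu_fault :- overheat, temp_high.]; r13 [cable_seated :- ticket_escalated, psu_ok.]. Adds beep_code_3, led_green, cond_1, update_required, gpu_fault, cable_seated.
Round 2: r9 [reseat_ram :- beep_code_3, update_required.]; r14 [power_on :- gpu_fault, cable_seated.]; r15 [disk_detected :- temp_high, gpu_fault.]. Adds reseat_ram, power_on, disk_detected.
Round 3: r2 [network_up :- power_on, reseat_ram.]. Adds network_up.
Round 4: r16 [driver_loaded :- network_up.]. Adds driver_loaded.
Round 5: r8 [led_red :- driver_loaded, boot_ok.]. Adds led_red.
led_red first appears in round 5.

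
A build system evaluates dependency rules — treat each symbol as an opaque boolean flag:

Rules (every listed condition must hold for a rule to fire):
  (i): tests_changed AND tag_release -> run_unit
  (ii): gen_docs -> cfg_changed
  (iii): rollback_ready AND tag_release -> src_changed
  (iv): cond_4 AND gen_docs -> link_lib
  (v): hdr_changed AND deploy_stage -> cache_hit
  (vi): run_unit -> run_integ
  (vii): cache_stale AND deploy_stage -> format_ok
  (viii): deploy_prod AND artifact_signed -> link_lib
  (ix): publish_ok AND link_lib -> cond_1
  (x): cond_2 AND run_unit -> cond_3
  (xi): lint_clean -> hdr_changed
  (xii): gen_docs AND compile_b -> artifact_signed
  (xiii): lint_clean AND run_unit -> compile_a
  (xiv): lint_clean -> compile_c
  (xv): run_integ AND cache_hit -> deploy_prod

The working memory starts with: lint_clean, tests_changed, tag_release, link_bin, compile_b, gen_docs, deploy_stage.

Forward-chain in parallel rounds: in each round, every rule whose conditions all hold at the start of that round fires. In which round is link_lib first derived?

Round 1 fires (i), (ii), (xi), (xii), (xiv), giving run_unit, cfg_changed, hdr_changed, artifact_signed, compile_c.
Round 2 fires (v), (vi), (xiii), giving cache_hit, run_integ, compile_a.
Round 3 fires (xv), giving deploy_prod.
Round 4 fires (viii), giving link_lib.
link_lib first appears in round 4.

4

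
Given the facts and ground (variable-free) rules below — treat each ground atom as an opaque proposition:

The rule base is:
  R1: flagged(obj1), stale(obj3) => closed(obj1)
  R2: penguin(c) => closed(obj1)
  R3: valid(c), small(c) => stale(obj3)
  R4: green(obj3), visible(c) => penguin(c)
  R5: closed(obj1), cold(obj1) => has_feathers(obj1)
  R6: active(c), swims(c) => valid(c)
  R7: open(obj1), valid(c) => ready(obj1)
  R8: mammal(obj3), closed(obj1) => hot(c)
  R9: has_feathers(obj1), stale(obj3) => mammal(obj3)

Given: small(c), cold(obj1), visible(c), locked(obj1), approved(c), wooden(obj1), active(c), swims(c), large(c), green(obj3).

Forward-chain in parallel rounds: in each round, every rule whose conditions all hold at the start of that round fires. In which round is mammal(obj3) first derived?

Round 1: R4 [green(obj3), visible(c) => penguin(c)]; R6 [active(c), swims(c) => valid(c)]. Adds penguin(c), valid(c).
Round 2: R2 [penguin(c) => closed(obj1)]; R3 [valid(c), small(c) => stale(obj3)]. Adds closed(obj1), stale(obj3).
Round 3: R5 [closed(obj1), cold(obj1) => has_feathers(obj1)]. Adds has_feathers(obj1).
Round 4: R9 [has_feathers(obj1), stale(obj3) => mammal(obj3)]. Adds mammal(obj3).
mammal(obj3) first appears in round 4.

4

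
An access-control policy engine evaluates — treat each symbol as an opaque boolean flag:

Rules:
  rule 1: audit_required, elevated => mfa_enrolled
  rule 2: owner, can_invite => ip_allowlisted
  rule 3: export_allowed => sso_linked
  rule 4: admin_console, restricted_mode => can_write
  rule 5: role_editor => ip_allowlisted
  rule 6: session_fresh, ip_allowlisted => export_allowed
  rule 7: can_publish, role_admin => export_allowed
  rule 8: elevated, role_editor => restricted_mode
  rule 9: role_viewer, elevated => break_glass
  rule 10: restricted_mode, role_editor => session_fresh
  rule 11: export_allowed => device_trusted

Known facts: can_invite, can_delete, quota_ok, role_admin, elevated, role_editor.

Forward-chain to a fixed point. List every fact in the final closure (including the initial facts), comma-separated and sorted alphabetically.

can_delete, can_invite, device_trusted, elevated, export_allowed, ip_allowlisted, quota_ok, restricted_mode, role_admin, role_editor, session_fresh, sso_linked

Round 1: rule 5 [role_editor => ip_allowlisted]; rule 8 [elevated, role_editor => restricted_mode]. Adds ip_allowlisted, restricted_mode.
Round 2: rule 10 [restricted_mode, role_editor => session_fresh]. Adds session_fresh.
Round 3: rule 6 [session_fresh, ip_allowlisted => export_allowed]. Adds export_allowed.
Round 4: rule 3 [export_allowed => sso_linked]; rule 11 [export_allowed => device_trusted]. Adds sso_linked, device_trusted.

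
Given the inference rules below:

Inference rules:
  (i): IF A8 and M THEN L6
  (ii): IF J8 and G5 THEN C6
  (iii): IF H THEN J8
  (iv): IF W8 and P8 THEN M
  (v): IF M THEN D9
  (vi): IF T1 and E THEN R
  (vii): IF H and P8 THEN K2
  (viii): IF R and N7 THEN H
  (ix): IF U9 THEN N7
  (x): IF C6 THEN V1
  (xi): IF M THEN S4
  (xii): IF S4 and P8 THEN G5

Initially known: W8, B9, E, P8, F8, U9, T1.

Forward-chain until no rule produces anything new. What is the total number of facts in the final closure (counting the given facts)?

18

Round 1 fires (iv), (vi), (ix), giving M, R, N7.
Round 2 fires (v), (viii), (xi), giving D9, H, S4.
Round 3 fires (iii), (vii), (xii), giving J8, K2, G5.
Round 4 fires (ii), giving C6.
Round 5 fires (x), giving V1.
Closure: {B9, C6, D9, E, F8, G5, H, J8, K2, M, N7, P8, R, S4, T1, U9, V1, W8} — 18 facts.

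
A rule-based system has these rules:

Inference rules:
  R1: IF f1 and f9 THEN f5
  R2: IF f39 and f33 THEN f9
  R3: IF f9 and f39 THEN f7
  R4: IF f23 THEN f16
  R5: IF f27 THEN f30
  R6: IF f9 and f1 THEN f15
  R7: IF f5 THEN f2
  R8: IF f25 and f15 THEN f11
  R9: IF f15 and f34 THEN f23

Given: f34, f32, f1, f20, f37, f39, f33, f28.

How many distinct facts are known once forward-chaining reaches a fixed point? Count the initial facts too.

Round 1 fires R2, giving f9.
Round 2 fires R1, R3, R6, giving f5, f7, f15.
Round 3 fires R7, R9, giving f2, f23.
Round 4 fires R4, giving f16.
Closure: {f1, f15, f16, f2, f20, f23, f28, f32, f33, f34, f37, f39, f5, f7, f9} — 15 facts.

15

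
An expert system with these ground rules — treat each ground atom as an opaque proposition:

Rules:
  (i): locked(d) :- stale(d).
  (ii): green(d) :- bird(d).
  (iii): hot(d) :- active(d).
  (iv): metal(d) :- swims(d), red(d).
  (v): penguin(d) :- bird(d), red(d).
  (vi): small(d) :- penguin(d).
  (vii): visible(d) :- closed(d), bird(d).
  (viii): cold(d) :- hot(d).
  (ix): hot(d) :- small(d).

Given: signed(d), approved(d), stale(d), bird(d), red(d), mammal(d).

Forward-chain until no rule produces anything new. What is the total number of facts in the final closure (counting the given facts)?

Round 1: (i) [locked(d) :- stale(d).]; (ii) [green(d) :- bird(d).]; (v) [penguin(d) :- bird(d), red(d).]. New: locked(d), green(d), penguin(d).
Round 2: (vi) [small(d) :- penguin(d).]. New: small(d).
Round 3: (ix) [hot(d) :- small(d).]. New: hot(d).
Round 4: (viii) [cold(d) :- hot(d).]. New: cold(d).
Closure: {approved(d), bird(d), cold(d), green(d), hot(d), locked(d), mammal(d), penguin(d), red(d), signed(d), small(d), stale(d)} — 12 facts.

12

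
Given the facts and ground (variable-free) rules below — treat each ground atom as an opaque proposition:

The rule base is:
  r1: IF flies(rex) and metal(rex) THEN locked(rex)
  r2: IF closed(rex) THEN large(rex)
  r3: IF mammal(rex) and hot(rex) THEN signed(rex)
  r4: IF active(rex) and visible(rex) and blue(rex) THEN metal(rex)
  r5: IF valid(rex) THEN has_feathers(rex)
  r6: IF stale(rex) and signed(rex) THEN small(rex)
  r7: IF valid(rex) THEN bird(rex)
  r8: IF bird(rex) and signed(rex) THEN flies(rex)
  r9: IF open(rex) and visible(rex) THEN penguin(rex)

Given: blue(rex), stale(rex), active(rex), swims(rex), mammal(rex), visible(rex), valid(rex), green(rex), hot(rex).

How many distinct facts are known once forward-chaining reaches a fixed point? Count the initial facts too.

[1] r3 [IF mammal(rex) and hot(rex) THEN signed(rex)]; r4 [IF active(rex) and visible(rex) and blue(rex) THEN metal(rex)]; r5 [IF valid(rex) THEN has_feathers(rex)]; r7 [IF valid(rex) THEN bird(rex)]. ⇒ new: signed(rex), metal(rex), has_feathers(rex), bird(rex).
[2] r6 [IF stale(rex) and signed(rex) THEN small(rex)]; r8 [IF bird(rex) and signed(rex) THEN flies(rex)]. ⇒ new: small(rex), flies(rex).
[3] r1 [IF flies(rex) and metal(rex) THEN locked(rex)]. ⇒ new: locked(rex).
Closure: {active(rex), bird(rex), blue(rex), flies(rex), green(rex), has_feathers(rex), hot(rex), locked(rex), mammal(rex), metal(rex), signed(rex), small(rex), stale(rex), swims(rex), valid(rex), visible(rex)} — 16 facts.

16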